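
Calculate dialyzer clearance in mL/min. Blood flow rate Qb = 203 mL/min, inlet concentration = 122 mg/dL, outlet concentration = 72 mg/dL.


K = Qb * (Cb_in - Cb_out) / Cb_in
K = 203 * (122 - 72) / 122
K = 83.2 mL/min


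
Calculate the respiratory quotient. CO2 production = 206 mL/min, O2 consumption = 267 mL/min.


RQ = VCO2 / VO2
RQ = 206 / 267
RQ = 0.7715


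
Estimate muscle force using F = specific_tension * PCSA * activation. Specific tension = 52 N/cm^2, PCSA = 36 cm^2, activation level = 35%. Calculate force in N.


F = sigma * PCSA * activation
F = 52 * 36 * 0.35
F = 655.2 N


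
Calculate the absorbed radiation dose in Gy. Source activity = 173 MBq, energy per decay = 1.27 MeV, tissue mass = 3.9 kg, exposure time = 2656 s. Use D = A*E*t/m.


A = 173 MBq = 1.7300e+08 Bq
E = 1.27 MeV = 2.03454e-13 J
D = A*E*t/m = 1.7300e+08*2.03454e-13*2656/3.9
D = 0.02397 Gy


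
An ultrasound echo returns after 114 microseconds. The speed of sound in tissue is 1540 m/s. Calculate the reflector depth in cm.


depth = c * t / 2
t = 114 us = 1.1400e-04 s
depth = 1540 * 1.1400e-04 / 2
depth = 0.08778 m = 8.778 cm


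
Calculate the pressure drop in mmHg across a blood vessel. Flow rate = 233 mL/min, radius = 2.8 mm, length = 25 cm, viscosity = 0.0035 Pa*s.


dP = 8*mu*L*Q / (pi*r^4)
Q = 233 mL/min = 3.88333e-06 m^3/s
dP = 140.773 Pa = 140.773 / 133.322 mmHg = 1.056 mmHg


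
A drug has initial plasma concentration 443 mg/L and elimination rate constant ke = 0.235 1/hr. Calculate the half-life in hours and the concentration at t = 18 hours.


t_half = ln(2) / ke = 0.693147 / 0.235 = 2.95 hr
C(t) = C0 * exp(-ke*t) = 443 * exp(-0.235*18)
C(18) = 6.447 mg/L


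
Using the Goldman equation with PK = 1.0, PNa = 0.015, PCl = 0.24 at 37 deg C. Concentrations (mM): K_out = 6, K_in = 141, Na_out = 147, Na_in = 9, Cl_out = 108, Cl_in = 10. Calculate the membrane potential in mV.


Vm = (RT/F)*ln((PK*Ko + PNa*Nao + PCl*Cli)/(PK*Ki + PNa*Nai + PCl*Clo))
Numer = 10.605, Denom = 167.055
Vm = -73.68 mV


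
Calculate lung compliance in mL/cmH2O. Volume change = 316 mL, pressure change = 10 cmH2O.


C = dV / dP
C = 316 / 10
C = 31.6 mL/cmH2O


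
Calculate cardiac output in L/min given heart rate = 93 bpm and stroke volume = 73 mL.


CO = HR * SV
CO = 93 * 73 / 1000
CO = 6.789 L/min


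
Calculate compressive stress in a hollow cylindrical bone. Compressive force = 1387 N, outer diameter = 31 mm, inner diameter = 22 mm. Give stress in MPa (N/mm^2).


A = pi*(r_o^2 - r_i^2)
r_o = 15.5 mm, r_i = 11 mm
A = 374.635 mm^2
sigma = F/A = 1387 / 374.635
sigma = 3.702 MPa


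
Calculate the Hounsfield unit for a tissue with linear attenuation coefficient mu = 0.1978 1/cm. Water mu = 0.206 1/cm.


HU = ((mu_tissue - mu_water) / mu_water) * 1000
HU = ((0.1978 - 0.206) / 0.206) * 1000
HU = -39.81


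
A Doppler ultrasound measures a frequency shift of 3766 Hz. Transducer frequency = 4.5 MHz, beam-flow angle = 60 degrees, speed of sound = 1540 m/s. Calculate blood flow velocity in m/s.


v = fd * c / (2 * f0 * cos(theta))
v = 3766 * 1540 / (2 * 4.5000e+06 * cos(60))
v = 1.289 m/s


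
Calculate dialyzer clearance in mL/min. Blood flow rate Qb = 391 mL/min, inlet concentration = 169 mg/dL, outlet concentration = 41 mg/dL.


K = Qb * (Cb_in - Cb_out) / Cb_in
K = 391 * (169 - 41) / 169
K = 296.1 mL/min


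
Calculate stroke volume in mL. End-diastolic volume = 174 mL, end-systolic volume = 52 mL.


SV = EDV - ESV
SV = 174 - 52
SV = 122 mL


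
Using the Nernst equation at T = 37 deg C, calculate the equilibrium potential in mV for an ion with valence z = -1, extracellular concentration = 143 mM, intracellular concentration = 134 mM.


E = (RT/(zF)) * ln(C_out/C_in)
T = 37 + 273.15 = 310.15 K
E = (8.314 * 310.15 / (-1 * 96485)) * ln(143/134)
E = -1.737 mV


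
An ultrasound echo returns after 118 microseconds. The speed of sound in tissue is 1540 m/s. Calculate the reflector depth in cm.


depth = c * t / 2
t = 118 us = 1.1800e-04 s
depth = 1540 * 1.1800e-04 / 2
depth = 0.09086 m = 9.086 cm


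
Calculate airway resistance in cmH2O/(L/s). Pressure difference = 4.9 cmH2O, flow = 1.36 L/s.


R = dP / flow
R = 4.9 / 1.36
R = 3.603 cmH2O/(L/s)


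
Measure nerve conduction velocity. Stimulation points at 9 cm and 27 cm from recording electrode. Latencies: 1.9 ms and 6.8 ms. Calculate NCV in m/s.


Distance = (27 - 9) / 100 = 0.18 m
dt = (6.8 - 1.9) / 1000 = 0.0049 s
NCV = dist / dt = 36.73 m/s


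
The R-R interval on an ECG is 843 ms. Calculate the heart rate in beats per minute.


HR = 60 / RR_interval(s)
RR = 843 ms = 0.843 s
HR = 60 / 0.843 = 71.17 bpm


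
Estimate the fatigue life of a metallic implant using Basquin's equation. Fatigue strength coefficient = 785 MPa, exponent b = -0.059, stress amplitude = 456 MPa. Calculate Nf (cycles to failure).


sigma_a = sigma_f' * (2Nf)^b
2Nf = (sigma_a/sigma_f')^(1/b)
2Nf = (456/785)^(1/-0.059)
2Nf = 9962.9208
Nf = 4981


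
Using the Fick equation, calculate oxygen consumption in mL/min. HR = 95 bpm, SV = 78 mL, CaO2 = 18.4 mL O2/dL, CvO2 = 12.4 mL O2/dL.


CO = HR*SV = 95*78/1000 = 7.41 L/min
a-v O2 diff = 18.4 - 12.4 = 6 mL/dL
VO2 = CO * (CaO2-CvO2) * 10 dL/L
VO2 = 7.41 * 6 * 10
VO2 = 444.6 mL/min


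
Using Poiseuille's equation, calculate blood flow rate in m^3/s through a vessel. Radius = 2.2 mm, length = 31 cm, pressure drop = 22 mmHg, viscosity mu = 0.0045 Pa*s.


Q = pi*r^4*dP / (8*mu*L)
r = 0.0022 m, L = 0.31 m
dP = 22 mmHg = 2933.084 Pa
Q = 1.9342e-05 m^3/s


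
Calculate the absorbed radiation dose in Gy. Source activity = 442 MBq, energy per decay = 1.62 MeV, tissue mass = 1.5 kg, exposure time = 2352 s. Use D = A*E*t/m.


A = 442 MBq = 4.4200e+08 Bq
E = 1.62 MeV = 2.59524e-13 J
D = A*E*t/m = 4.4200e+08*2.59524e-13*2352/1.5
D = 0.1799 Gy


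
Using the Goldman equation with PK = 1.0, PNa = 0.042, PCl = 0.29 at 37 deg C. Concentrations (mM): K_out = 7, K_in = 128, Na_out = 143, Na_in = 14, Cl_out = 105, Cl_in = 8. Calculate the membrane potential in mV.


Vm = (RT/F)*ln((PK*Ko + PNa*Nao + PCl*Cli)/(PK*Ki + PNa*Nai + PCl*Clo))
Numer = 15.326, Denom = 159.038
Vm = -62.53 mV


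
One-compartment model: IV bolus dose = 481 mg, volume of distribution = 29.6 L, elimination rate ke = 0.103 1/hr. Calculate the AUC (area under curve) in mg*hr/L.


C0 = Dose/Vd = 481/29.6 = 16.25 mg/L
AUC = C0/ke = 16.25/0.103
AUC = 157.8 mg*hr/L


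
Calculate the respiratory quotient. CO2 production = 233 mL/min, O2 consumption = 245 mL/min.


RQ = VCO2 / VO2
RQ = 233 / 245
RQ = 0.951


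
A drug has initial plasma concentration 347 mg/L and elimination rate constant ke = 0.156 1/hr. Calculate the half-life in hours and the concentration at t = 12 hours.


t_half = ln(2) / ke = 0.693147 / 0.156 = 4.443 hr
C(t) = C0 * exp(-ke*t) = 347 * exp(-0.156*12)
C(12) = 53.37 mg/L


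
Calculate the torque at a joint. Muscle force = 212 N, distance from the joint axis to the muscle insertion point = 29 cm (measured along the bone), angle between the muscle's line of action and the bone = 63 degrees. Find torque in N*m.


Torque = F * d * sin(theta)   (moment arm = d*sin(theta))
d = 29 cm = 0.29 m
Torque = 212 * 0.29 * sin(63)
Torque = 54.78 N*m


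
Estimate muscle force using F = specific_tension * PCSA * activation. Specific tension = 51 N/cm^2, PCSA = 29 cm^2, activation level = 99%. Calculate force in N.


F = sigma * PCSA * activation
F = 51 * 29 * 0.99
F = 1464 N


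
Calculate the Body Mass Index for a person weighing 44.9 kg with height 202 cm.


BMI = weight / height^2
height = 202 cm = 2.02 m
BMI = 44.9 / 2.02^2
BMI = 11 kg/m^2


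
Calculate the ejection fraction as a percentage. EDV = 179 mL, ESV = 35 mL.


SV = EDV - ESV = 179 - 35 = 144 mL
EF = SV/EDV * 100 = 144/179 * 100
EF = 80.45%


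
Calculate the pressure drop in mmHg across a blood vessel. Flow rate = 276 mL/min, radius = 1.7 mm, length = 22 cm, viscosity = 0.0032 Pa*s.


dP = 8*mu*L*Q / (pi*r^4)
Q = 276 mL/min = 4.6e-06 m^3/s
dP = 987.359 Pa = 987.359 / 133.322 mmHg = 7.406 mmHg


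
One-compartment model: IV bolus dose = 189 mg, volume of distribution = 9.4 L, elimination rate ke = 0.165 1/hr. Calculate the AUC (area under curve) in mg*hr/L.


C0 = Dose/Vd = 189/9.4 = 20.1064 mg/L
AUC = C0/ke = 20.1064/0.165
AUC = 121.9 mg*hr/L


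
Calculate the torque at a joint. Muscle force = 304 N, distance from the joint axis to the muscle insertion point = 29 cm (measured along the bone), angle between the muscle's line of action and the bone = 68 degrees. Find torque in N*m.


Torque = F * d * sin(theta)   (moment arm = d*sin(theta))
d = 29 cm = 0.29 m
Torque = 304 * 0.29 * sin(68)
Torque = 81.74 N*m


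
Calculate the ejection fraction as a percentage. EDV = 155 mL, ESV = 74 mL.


SV = EDV - ESV = 155 - 74 = 81 mL
EF = SV/EDV * 100 = 81/155 * 100
EF = 52.26%


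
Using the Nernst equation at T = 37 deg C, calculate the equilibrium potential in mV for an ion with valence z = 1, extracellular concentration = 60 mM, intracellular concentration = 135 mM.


E = (RT/(zF)) * ln(C_out/C_in)
T = 37 + 273.15 = 310.15 K
E = (8.314 * 310.15 / (1 * 96485)) * ln(60/135)
E = -21.67 mV


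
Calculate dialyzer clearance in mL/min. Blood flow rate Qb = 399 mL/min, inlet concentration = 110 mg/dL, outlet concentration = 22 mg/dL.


K = Qb * (Cb_in - Cb_out) / Cb_in
K = 399 * (110 - 22) / 110
K = 319.2 mL/min


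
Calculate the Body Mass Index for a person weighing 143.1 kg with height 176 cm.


BMI = weight / height^2
height = 176 cm = 1.76 m
BMI = 143.1 / 1.76^2
BMI = 46.2 kg/m^2


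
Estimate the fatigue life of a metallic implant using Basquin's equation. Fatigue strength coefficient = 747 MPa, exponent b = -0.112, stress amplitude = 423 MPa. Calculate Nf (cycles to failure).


sigma_a = sigma_f' * (2Nf)^b
2Nf = (sigma_a/sigma_f')^(1/b)
2Nf = (423/747)^(1/-0.112)
2Nf = 160.39125
Nf = 80.2


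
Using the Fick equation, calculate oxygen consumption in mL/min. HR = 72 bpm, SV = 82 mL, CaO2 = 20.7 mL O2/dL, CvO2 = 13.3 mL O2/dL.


CO = HR*SV = 72*82/1000 = 5.904 L/min
a-v O2 diff = 20.7 - 13.3 = 7.4 mL/dL
VO2 = CO * (CaO2-CvO2) * 10 dL/L
VO2 = 5.904 * 7.4 * 10
VO2 = 436.9 mL/min


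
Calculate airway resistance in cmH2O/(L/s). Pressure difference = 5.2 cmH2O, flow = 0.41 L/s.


R = dP / flow
R = 5.2 / 0.41
R = 12.68 cmH2O/(L/s)


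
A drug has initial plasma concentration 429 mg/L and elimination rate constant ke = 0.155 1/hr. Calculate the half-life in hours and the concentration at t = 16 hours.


t_half = ln(2) / ke = 0.693147 / 0.155 = 4.472 hr
C(t) = C0 * exp(-ke*t) = 429 * exp(-0.155*16)
C(16) = 35.93 mg/L


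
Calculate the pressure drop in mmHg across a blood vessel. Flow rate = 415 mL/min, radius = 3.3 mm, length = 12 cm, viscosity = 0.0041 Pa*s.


dP = 8*mu*L*Q / (pi*r^4)
Q = 415 mL/min = 6.91667e-06 m^3/s
dP = 73.0712 Pa = 73.0712 / 133.322 mmHg = 0.5481 mmHg


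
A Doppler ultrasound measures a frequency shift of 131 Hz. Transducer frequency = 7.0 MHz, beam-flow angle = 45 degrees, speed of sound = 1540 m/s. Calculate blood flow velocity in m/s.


v = fd * c / (2 * f0 * cos(theta))
v = 131 * 1540 / (2 * 7.0000e+06 * cos(45))
v = 0.02038 m/s


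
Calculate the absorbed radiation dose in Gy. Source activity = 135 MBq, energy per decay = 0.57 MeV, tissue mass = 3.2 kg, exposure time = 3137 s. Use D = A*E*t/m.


A = 135 MBq = 1.3500e+08 Bq
E = 0.57 MeV = 9.1314e-14 J
D = A*E*t/m = 1.3500e+08*9.1314e-14*3137/3.2
D = 0.01208 Gy


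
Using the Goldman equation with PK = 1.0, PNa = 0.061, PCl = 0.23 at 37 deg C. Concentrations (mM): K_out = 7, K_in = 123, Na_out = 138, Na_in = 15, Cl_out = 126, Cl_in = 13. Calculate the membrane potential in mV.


Vm = (RT/F)*ln((PK*Ko + PNa*Nao + PCl*Cli)/(PK*Ki + PNa*Nai + PCl*Clo))
Numer = 18.408, Denom = 152.895
Vm = -56.58 mV


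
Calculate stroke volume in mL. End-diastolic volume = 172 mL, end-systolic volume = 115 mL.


SV = EDV - ESV
SV = 172 - 115
SV = 57 mL


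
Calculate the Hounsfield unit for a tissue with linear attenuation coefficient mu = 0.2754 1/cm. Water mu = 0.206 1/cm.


HU = ((mu_tissue - mu_water) / mu_water) * 1000
HU = ((0.2754 - 0.206) / 0.206) * 1000
HU = 336.9


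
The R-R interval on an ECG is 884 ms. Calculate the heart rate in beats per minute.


HR = 60 / RR_interval(s)
RR = 884 ms = 0.884 s
HR = 60 / 0.884 = 67.87 bpm


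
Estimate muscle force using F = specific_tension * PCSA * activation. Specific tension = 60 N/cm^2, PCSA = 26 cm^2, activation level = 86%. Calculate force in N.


F = sigma * PCSA * activation
F = 60 * 26 * 0.86
F = 1342 N


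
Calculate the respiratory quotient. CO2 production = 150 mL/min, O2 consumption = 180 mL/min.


RQ = VCO2 / VO2
RQ = 150 / 180
RQ = 0.8333


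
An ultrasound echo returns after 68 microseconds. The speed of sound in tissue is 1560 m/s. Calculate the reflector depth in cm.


depth = c * t / 2
t = 68 us = 6.8000e-05 s
depth = 1560 * 6.8000e-05 / 2
depth = 0.05304 m = 5.304 cm


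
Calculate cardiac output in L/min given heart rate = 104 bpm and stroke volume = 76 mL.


CO = HR * SV
CO = 104 * 76 / 1000
CO = 7.904 L/min


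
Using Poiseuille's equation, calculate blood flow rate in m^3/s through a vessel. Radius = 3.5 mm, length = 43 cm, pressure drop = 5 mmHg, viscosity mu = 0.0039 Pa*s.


Q = pi*r^4*dP / (8*mu*L)
r = 0.0035 m, L = 0.43 m
dP = 5 mmHg = 666.61 Pa
Q = 2.3425e-05 m^3/s


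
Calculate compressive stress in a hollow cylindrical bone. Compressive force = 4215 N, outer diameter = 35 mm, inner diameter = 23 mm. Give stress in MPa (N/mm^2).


A = pi*(r_o^2 - r_i^2)
r_o = 17.5 mm, r_i = 11.5 mm
A = 546.637 mm^2
sigma = F/A = 4215 / 546.637
sigma = 7.711 MPa


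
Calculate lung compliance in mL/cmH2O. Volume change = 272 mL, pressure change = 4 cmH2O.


C = dV / dP
C = 272 / 4
C = 68 mL/cmH2O


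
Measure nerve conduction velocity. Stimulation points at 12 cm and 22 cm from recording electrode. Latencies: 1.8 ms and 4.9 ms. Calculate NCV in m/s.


Distance = (22 - 12) / 100 = 0.1 m
dt = (4.9 - 1.8) / 1000 = 0.0031 s
NCV = dist / dt = 32.26 m/s


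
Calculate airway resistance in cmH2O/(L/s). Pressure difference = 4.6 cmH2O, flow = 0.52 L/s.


R = dP / flow
R = 4.6 / 0.52
R = 8.846 cmH2O/(L/s)


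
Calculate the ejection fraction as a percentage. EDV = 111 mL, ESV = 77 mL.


SV = EDV - ESV = 111 - 77 = 34 mL
EF = SV/EDV * 100 = 34/111 * 100
EF = 30.63%


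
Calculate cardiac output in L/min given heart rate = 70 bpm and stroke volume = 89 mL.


CO = HR * SV
CO = 70 * 89 / 1000
CO = 6.23 L/min


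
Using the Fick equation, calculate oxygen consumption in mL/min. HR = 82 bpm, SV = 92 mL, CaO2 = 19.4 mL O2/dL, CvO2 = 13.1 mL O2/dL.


CO = HR*SV = 82*92/1000 = 7.544 L/min
a-v O2 diff = 19.4 - 13.1 = 6.3 mL/dL
VO2 = CO * (CaO2-CvO2) * 10 dL/L
VO2 = 7.544 * 6.3 * 10
VO2 = 475.3 mL/min


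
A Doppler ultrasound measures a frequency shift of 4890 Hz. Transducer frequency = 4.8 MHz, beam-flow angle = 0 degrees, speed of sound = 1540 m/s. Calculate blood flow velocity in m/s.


v = fd * c / (2 * f0 * cos(theta))
v = 4890 * 1540 / (2 * 4.8000e+06 * cos(0))
v = 0.7844 m/s


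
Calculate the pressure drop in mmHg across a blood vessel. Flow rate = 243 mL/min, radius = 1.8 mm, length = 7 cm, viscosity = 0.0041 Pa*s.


dP = 8*mu*L*Q / (pi*r^4)
Q = 243 mL/min = 4.05e-06 m^3/s
dP = 281.96 Pa = 281.96 / 133.322 mmHg = 2.115 mmHg


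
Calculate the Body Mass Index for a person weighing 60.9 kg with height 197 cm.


BMI = weight / height^2
height = 197 cm = 1.97 m
BMI = 60.9 / 1.97^2
BMI = 15.69 kg/m^2


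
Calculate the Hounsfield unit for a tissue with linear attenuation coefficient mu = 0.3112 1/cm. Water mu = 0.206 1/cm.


HU = ((mu_tissue - mu_water) / mu_water) * 1000
HU = ((0.3112 - 0.206) / 0.206) * 1000
HU = 510.7


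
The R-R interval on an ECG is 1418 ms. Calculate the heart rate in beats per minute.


HR = 60 / RR_interval(s)
RR = 1418 ms = 1.418 s
HR = 60 / 1.418 = 42.31 bpm


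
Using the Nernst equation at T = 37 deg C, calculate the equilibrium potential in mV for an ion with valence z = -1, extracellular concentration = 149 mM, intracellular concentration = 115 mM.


E = (RT/(zF)) * ln(C_out/C_in)
T = 37 + 273.15 = 310.15 K
E = (8.314 * 310.15 / (-1 * 96485)) * ln(149/115)
E = -6.922 mV


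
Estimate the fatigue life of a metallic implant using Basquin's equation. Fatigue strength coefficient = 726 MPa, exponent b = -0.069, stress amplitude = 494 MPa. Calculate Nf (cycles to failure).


sigma_a = sigma_f' * (2Nf)^b
2Nf = (sigma_a/sigma_f')^(1/b)
2Nf = (494/726)^(1/-0.069)
2Nf = 265.05047
Nf = 132.5


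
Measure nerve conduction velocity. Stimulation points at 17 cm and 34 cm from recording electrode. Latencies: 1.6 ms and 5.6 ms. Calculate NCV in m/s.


Distance = (34 - 17) / 100 = 0.17 m
dt = (5.6 - 1.6) / 1000 = 0.004 s
NCV = dist / dt = 42.5 m/s


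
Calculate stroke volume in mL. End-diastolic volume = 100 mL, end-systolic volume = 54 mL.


SV = EDV - ESV
SV = 100 - 54
SV = 46 mL


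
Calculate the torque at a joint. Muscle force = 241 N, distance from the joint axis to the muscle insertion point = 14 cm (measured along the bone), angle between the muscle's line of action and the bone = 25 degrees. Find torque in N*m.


Torque = F * d * sin(theta)   (moment arm = d*sin(theta))
d = 14 cm = 0.14 m
Torque = 241 * 0.14 * sin(25)
Torque = 14.26 N*m


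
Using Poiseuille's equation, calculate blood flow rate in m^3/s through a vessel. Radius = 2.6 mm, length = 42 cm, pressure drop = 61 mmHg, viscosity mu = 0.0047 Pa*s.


Q = pi*r^4*dP / (8*mu*L)
r = 0.0026 m, L = 0.42 m
dP = 61 mmHg = 8132.642 Pa
Q = 7.3933e-05 m^3/s


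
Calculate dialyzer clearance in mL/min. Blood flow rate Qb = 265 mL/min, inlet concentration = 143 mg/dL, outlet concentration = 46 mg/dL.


K = Qb * (Cb_in - Cb_out) / Cb_in
K = 265 * (143 - 46) / 143
K = 179.8 mL/min


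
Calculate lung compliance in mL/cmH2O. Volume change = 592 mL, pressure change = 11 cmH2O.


C = dV / dP
C = 592 / 11
C = 53.82 mL/cmH2O


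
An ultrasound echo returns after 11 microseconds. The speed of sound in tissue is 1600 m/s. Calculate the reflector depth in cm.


depth = c * t / 2
t = 11 us = 1.1000e-05 s
depth = 1600 * 1.1000e-05 / 2
depth = 0.0088 m = 0.88 cm


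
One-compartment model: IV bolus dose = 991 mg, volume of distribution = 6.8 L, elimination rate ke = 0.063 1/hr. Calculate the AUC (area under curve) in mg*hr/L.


C0 = Dose/Vd = 991/6.8 = 145.735 mg/L
AUC = C0/ke = 145.735/0.063
AUC = 2313 mg*hr/L


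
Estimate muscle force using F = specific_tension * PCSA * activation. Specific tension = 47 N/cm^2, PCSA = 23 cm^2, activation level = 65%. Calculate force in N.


F = sigma * PCSA * activation
F = 47 * 23 * 0.65
F = 702.6 N


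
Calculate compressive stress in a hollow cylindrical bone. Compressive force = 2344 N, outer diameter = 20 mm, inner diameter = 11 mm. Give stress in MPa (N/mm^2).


A = pi*(r_o^2 - r_i^2)
r_o = 10 mm, r_i = 5.5 mm
A = 219.126 mm^2
sigma = F/A = 2344 / 219.126
sigma = 10.7 MPa


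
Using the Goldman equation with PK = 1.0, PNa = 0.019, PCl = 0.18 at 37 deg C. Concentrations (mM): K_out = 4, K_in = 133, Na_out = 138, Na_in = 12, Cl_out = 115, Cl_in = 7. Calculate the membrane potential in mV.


Vm = (RT/F)*ln((PK*Ko + PNa*Nao + PCl*Cli)/(PK*Ki + PNa*Nai + PCl*Clo))
Numer = 7.882, Denom = 153.928
Vm = -79.42 mV


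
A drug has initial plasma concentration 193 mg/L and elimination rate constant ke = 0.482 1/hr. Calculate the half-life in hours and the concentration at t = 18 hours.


t_half = ln(2) / ke = 0.693147 / 0.482 = 1.438 hr
C(t) = C0 * exp(-ke*t) = 193 * exp(-0.482*18)
C(18) = 0.03293 mg/L


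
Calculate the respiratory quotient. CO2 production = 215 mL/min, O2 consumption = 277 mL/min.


RQ = VCO2 / VO2
RQ = 215 / 277
RQ = 0.7762


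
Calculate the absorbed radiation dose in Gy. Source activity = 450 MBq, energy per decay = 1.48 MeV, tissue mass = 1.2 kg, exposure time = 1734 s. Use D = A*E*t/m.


A = 450 MBq = 4.5000e+08 Bq
E = 1.48 MeV = 2.37096e-13 J
D = A*E*t/m = 4.5000e+08*2.37096e-13*1734/1.2
D = 0.1542 Gy


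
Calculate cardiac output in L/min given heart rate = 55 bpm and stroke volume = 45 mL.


CO = HR * SV
CO = 55 * 45 / 1000
CO = 2.475 L/min


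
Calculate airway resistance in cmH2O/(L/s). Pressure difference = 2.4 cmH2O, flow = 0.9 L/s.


R = dP / flow
R = 2.4 / 0.9
R = 2.667 cmH2O/(L/s)


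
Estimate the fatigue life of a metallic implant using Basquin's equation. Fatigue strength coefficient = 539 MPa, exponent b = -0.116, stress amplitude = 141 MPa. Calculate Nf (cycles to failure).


sigma_a = sigma_f' * (2Nf)^b
2Nf = (sigma_a/sigma_f')^(1/b)
2Nf = (141/539)^(1/-0.116)
2Nf = 104816.11
Nf = 5.241e+04


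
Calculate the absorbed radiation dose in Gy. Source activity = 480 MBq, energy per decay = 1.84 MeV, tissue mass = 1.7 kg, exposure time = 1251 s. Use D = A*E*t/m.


A = 480 MBq = 4.8000e+08 Bq
E = 1.84 MeV = 2.94768e-13 J
D = A*E*t/m = 4.8000e+08*2.94768e-13*1251/1.7
D = 0.1041 Gy


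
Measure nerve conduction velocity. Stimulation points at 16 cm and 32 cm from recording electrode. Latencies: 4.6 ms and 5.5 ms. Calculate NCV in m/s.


Distance = (32 - 16) / 100 = 0.16 m
dt = (5.5 - 4.6) / 1000 = 9.0000e-04 s
NCV = dist / dt = 177.8 m/s


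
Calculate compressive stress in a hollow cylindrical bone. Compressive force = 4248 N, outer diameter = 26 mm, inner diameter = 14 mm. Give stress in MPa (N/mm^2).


A = pi*(r_o^2 - r_i^2)
r_o = 13 mm, r_i = 7 mm
A = 376.991 mm^2
sigma = F/A = 4248 / 376.991
sigma = 11.27 MPa


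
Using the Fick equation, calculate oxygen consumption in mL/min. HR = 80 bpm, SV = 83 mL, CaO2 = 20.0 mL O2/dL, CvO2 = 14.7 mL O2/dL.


CO = HR*SV = 80*83/1000 = 6.64 L/min
a-v O2 diff = 20.0 - 14.7 = 5.3 mL/dL
VO2 = CO * (CaO2-CvO2) * 10 dL/L
VO2 = 6.64 * 5.3 * 10
VO2 = 351.9 mL/min


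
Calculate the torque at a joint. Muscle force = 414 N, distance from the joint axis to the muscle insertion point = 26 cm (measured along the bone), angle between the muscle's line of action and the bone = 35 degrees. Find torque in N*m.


Torque = F * d * sin(theta)   (moment arm = d*sin(theta))
d = 26 cm = 0.26 m
Torque = 414 * 0.26 * sin(35)
Torque = 61.74 N*m


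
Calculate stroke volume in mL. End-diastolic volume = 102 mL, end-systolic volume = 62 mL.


SV = EDV - ESV
SV = 102 - 62
SV = 40 mL


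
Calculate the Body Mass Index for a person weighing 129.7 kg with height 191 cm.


BMI = weight / height^2
height = 191 cm = 1.91 m
BMI = 129.7 / 1.91^2
BMI = 35.55 kg/m^2


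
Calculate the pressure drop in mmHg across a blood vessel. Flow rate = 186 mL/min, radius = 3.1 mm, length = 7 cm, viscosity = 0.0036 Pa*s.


dP = 8*mu*L*Q / (pi*r^4)
Q = 186 mL/min = 3.1e-06 m^3/s
dP = 21.5405 Pa = 21.5405 / 133.322 mmHg = 0.1616 mmHg


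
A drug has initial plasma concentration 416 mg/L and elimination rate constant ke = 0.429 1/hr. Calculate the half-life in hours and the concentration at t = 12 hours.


t_half = ln(2) / ke = 0.693147 / 0.429 = 1.616 hr
C(t) = C0 * exp(-ke*t) = 416 * exp(-0.429*12)
C(12) = 2.417 mg/L


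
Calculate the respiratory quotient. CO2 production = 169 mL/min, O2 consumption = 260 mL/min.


RQ = VCO2 / VO2
RQ = 169 / 260
RQ = 0.65


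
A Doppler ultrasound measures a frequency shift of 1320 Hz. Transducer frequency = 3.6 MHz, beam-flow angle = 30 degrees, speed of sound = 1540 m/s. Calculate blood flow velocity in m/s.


v = fd * c / (2 * f0 * cos(theta))
v = 1320 * 1540 / (2 * 3.6000e+06 * cos(30))
v = 0.326 m/s


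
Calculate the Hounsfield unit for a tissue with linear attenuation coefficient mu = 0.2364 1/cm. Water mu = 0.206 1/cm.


HU = ((mu_tissue - mu_water) / mu_water) * 1000
HU = ((0.2364 - 0.206) / 0.206) * 1000
HU = 147.6


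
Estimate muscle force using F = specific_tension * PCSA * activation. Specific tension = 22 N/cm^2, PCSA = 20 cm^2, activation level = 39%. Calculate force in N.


F = sigma * PCSA * activation
F = 22 * 20 * 0.39
F = 171.6 N


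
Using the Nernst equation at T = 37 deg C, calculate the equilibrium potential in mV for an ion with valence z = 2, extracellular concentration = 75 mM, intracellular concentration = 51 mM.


E = (RT/(zF)) * ln(C_out/C_in)
T = 37 + 273.15 = 310.15 K
E = (8.314 * 310.15 / (2 * 96485)) * ln(75/51)
E = 5.153 mV


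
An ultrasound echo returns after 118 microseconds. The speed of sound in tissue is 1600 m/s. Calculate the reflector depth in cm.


depth = c * t / 2
t = 118 us = 1.1800e-04 s
depth = 1600 * 1.1800e-04 / 2
depth = 0.0944 m = 9.44 cm


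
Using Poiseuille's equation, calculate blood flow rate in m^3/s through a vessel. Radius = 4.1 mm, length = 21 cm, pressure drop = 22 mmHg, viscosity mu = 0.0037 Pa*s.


Q = pi*r^4*dP / (8*mu*L)
r = 0.0041 m, L = 0.21 m
dP = 22 mmHg = 2933.084 Pa
Q = 4.1889e-04 m^3/s


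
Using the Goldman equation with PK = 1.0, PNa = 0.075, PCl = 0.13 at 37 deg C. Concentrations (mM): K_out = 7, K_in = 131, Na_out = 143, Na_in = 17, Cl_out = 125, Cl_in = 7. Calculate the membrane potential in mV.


Vm = (RT/F)*ln((PK*Ko + PNa*Nao + PCl*Cli)/(PK*Ki + PNa*Nai + PCl*Clo))
Numer = 18.635, Denom = 148.525
Vm = -55.47 mV


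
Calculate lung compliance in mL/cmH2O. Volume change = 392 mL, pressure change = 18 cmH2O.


C = dV / dP
C = 392 / 18
C = 21.78 mL/cmH2O


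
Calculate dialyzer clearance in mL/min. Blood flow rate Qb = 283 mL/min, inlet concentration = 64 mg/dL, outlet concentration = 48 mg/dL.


K = Qb * (Cb_in - Cb_out) / Cb_in
K = 283 * (64 - 48) / 64
K = 70.75 mL/min


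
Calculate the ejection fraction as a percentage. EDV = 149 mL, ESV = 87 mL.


SV = EDV - ESV = 149 - 87 = 62 mL
EF = SV/EDV * 100 = 62/149 * 100
EF = 41.61%


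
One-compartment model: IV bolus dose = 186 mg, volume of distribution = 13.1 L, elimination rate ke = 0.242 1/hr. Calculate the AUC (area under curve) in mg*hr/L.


C0 = Dose/Vd = 186/13.1 = 14.1985 mg/L
AUC = C0/ke = 14.1985/0.242
AUC = 58.67 mg*hr/L


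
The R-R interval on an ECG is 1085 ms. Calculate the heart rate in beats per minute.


HR = 60 / RR_interval(s)
RR = 1085 ms = 1.085 s
HR = 60 / 1.085 = 55.3 bpm


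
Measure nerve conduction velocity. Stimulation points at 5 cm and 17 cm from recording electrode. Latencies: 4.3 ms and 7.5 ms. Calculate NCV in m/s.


Distance = (17 - 5) / 100 = 0.12 m
dt = (7.5 - 4.3) / 1000 = 0.0032 s
NCV = dist / dt = 37.5 m/s


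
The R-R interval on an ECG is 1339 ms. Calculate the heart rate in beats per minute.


HR = 60 / RR_interval(s)
RR = 1339 ms = 1.339 s
HR = 60 / 1.339 = 44.81 bpm


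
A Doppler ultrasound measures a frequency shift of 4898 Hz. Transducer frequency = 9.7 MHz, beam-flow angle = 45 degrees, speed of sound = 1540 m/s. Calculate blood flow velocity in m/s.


v = fd * c / (2 * f0 * cos(theta))
v = 4898 * 1540 / (2 * 9.7000e+06 * cos(45))
v = 0.5499 m/s


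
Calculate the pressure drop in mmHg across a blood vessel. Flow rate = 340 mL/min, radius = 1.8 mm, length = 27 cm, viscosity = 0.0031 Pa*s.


dP = 8*mu*L*Q / (pi*r^4)
Q = 340 mL/min = 5.66667e-06 m^3/s
dP = 1150.54 Pa = 1150.54 / 133.322 mmHg = 8.63 mmHg


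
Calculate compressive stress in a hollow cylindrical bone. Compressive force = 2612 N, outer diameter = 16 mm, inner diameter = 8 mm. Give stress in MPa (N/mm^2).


A = pi*(r_o^2 - r_i^2)
r_o = 8 mm, r_i = 4 mm
A = 150.796 mm^2
sigma = F/A = 2612 / 150.796
sigma = 17.32 MPa


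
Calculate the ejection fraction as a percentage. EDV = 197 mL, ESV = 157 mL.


SV = EDV - ESV = 197 - 157 = 40 mL
EF = SV/EDV * 100 = 40/197 * 100
EF = 20.3%


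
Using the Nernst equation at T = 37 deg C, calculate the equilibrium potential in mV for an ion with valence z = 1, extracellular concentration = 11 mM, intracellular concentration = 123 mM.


E = (RT/(zF)) * ln(C_out/C_in)
T = 37 + 273.15 = 310.15 K
E = (8.314 * 310.15 / (1 * 96485)) * ln(11/123)
E = -64.52 mV


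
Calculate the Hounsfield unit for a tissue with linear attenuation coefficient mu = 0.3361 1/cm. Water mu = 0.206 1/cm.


HU = ((mu_tissue - mu_water) / mu_water) * 1000
HU = ((0.3361 - 0.206) / 0.206) * 1000
HU = 631.6


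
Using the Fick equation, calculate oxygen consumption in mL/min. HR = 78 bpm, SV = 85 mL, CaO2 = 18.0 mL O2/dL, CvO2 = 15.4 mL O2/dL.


CO = HR*SV = 78*85/1000 = 6.63 L/min
a-v O2 diff = 18.0 - 15.4 = 2.6 mL/dL
VO2 = CO * (CaO2-CvO2) * 10 dL/L
VO2 = 6.63 * 2.6 * 10
VO2 = 172.4 mL/min


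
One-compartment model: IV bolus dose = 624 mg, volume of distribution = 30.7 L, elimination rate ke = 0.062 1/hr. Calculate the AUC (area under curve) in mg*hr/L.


C0 = Dose/Vd = 624/30.7 = 20.3257 mg/L
AUC = C0/ke = 20.3257/0.062
AUC = 327.8 mg*hr/L


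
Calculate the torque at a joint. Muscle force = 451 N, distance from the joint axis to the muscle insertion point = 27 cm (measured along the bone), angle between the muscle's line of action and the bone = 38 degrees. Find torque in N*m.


Torque = F * d * sin(theta)   (moment arm = d*sin(theta))
d = 27 cm = 0.27 m
Torque = 451 * 0.27 * sin(38)
Torque = 74.97 N*m


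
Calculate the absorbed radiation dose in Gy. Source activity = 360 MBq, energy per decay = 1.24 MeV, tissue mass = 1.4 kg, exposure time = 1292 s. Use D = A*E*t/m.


A = 360 MBq = 3.6000e+08 Bq
E = 1.24 MeV = 1.98648e-13 J
D = A*E*t/m = 3.6000e+08*1.98648e-13*1292/1.4
D = 0.066 Gy


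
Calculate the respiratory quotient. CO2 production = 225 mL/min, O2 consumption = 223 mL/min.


RQ = VCO2 / VO2
RQ = 225 / 223
RQ = 1.009


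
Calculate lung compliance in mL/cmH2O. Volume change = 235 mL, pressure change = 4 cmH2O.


C = dV / dP
C = 235 / 4
C = 58.75 mL/cmH2O


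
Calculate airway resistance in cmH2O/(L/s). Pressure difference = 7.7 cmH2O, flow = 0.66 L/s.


R = dP / flow
R = 7.7 / 0.66
R = 11.67 cmH2O/(L/s)


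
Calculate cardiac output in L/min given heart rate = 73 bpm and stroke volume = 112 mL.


CO = HR * SV
CO = 73 * 112 / 1000
CO = 8.176 L/min


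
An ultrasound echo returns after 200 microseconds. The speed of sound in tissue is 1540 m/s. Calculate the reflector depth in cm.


depth = c * t / 2
t = 200 us = 2.0000e-04 s
depth = 1540 * 2.0000e-04 / 2
depth = 0.154 m = 15.4 cm


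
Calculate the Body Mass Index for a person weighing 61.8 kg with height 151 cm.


BMI = weight / height^2
height = 151 cm = 1.51 m
BMI = 61.8 / 1.51^2
BMI = 27.1 kg/m^2


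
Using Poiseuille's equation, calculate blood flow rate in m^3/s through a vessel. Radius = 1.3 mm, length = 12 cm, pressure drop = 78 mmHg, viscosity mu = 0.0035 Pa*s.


Q = pi*r^4*dP / (8*mu*L)
r = 0.0013 m, L = 0.12 m
dP = 78 mmHg = 10399.116 Pa
Q = 2.7770e-05 m^3/s


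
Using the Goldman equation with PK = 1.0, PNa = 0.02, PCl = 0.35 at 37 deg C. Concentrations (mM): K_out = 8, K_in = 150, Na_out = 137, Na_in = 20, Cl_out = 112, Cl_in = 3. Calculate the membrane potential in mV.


Vm = (RT/F)*ln((PK*Ko + PNa*Nao + PCl*Cli)/(PK*Ki + PNa*Nai + PCl*Clo))
Numer = 11.79, Denom = 189.6
Vm = -74.23 mV


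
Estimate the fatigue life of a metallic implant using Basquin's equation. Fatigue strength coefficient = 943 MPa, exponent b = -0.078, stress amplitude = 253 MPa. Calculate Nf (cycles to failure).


sigma_a = sigma_f' * (2Nf)^b
2Nf = (sigma_a/sigma_f')^(1/b)
2Nf = (253/943)^(1/-0.078)
2Nf = 21160593
Nf = 1.0580e+07


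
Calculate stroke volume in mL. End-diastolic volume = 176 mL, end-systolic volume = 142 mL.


SV = EDV - ESV
SV = 176 - 142
SV = 34 mL


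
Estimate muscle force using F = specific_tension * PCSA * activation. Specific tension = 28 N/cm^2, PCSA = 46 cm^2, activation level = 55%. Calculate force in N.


F = sigma * PCSA * activation
F = 28 * 46 * 0.55
F = 708.4 N


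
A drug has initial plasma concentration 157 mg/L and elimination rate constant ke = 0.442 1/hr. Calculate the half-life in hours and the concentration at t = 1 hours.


t_half = ln(2) / ke = 0.693147 / 0.442 = 1.568 hr
C(t) = C0 * exp(-ke*t) = 157 * exp(-0.442*1)
C(1) = 100.9 mg/L


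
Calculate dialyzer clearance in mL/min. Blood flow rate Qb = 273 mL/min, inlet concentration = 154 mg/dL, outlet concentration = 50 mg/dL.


K = Qb * (Cb_in - Cb_out) / Cb_in
K = 273 * (154 - 50) / 154
K = 184.4 mL/min


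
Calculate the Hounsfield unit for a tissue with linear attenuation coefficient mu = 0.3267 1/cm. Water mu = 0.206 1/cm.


HU = ((mu_tissue - mu_water) / mu_water) * 1000
HU = ((0.3267 - 0.206) / 0.206) * 1000
HU = 585.9


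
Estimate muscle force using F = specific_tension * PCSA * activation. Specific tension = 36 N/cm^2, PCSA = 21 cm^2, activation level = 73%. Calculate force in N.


F = sigma * PCSA * activation
F = 36 * 21 * 0.73
F = 551.9 N


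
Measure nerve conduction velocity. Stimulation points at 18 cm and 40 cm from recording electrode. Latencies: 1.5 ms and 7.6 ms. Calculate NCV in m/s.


Distance = (40 - 18) / 100 = 0.22 m
dt = (7.6 - 1.5) / 1000 = 0.0061 s
NCV = dist / dt = 36.07 m/s


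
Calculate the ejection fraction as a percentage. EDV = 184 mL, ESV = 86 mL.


SV = EDV - ESV = 184 - 86 = 98 mL
EF = SV/EDV * 100 = 98/184 * 100
EF = 53.26%


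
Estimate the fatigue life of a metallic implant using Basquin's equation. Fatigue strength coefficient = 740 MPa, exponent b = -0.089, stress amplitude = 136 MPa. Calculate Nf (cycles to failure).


sigma_a = sigma_f' * (2Nf)^b
2Nf = (sigma_a/sigma_f')^(1/b)
2Nf = (136/740)^(1/-0.089)
2Nf = 1.8459136e+08
Nf = 9.2296e+07


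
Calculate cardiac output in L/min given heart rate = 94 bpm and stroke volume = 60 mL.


CO = HR * SV
CO = 94 * 60 / 1000
CO = 5.64 L/min


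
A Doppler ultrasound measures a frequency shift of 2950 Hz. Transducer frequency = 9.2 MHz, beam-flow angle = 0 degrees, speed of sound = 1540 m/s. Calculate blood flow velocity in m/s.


v = fd * c / (2 * f0 * cos(theta))
v = 2950 * 1540 / (2 * 9.2000e+06 * cos(0))
v = 0.2469 m/s


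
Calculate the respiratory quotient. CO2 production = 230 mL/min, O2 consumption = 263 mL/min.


RQ = VCO2 / VO2
RQ = 230 / 263
RQ = 0.8745


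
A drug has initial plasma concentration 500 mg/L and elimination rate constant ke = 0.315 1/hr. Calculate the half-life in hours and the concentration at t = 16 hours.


t_half = ln(2) / ke = 0.693147 / 0.315 = 2.2 hr
C(t) = C0 * exp(-ke*t) = 500 * exp(-0.315*16)
C(16) = 3.237 mg/L


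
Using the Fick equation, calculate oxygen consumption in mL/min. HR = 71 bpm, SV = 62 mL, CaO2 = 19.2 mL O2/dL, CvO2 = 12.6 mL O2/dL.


CO = HR*SV = 71*62/1000 = 4.402 L/min
a-v O2 diff = 19.2 - 12.6 = 6.6 mL/dL
VO2 = CO * (CaO2-CvO2) * 10 dL/L
VO2 = 4.402 * 6.6 * 10
VO2 = 290.5 mL/min


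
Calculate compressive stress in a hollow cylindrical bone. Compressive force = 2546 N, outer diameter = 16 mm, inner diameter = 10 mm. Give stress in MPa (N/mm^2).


A = pi*(r_o^2 - r_i^2)
r_o = 8 mm, r_i = 5 mm
A = 122.522 mm^2
sigma = F/A = 2546 / 122.522
sigma = 20.78 MPa


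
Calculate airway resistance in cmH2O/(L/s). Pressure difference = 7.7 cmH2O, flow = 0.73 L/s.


R = dP / flow
R = 7.7 / 0.73
R = 10.55 cmH2O/(L/s)


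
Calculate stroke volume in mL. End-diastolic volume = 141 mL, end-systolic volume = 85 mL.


SV = EDV - ESV
SV = 141 - 85
SV = 56 mL


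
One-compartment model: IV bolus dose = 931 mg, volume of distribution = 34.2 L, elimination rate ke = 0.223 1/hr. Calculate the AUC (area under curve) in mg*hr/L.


C0 = Dose/Vd = 931/34.2 = 27.2222 mg/L
AUC = C0/ke = 27.2222/0.223
AUC = 122.1 mg*hr/L


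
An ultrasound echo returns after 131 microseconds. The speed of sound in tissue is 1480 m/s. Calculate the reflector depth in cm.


depth = c * t / 2
t = 131 us = 1.3100e-04 s
depth = 1480 * 1.3100e-04 / 2
depth = 0.09694 m = 9.694 cm


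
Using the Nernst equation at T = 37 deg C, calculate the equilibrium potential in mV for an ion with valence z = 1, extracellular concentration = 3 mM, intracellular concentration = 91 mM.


E = (RT/(zF)) * ln(C_out/C_in)
T = 37 + 273.15 = 310.15 K
E = (8.314 * 310.15 / (1 * 96485)) * ln(3/91)
E = -91.19 mV


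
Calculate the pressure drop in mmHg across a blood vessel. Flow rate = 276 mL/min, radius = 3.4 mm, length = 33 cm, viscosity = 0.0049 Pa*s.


dP = 8*mu*L*Q / (pi*r^4)
Q = 276 mL/min = 4.6e-06 m^3/s
dP = 141.74 Pa = 141.74 / 133.322 mmHg = 1.063 mmHg


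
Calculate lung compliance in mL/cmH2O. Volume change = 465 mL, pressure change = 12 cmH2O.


C = dV / dP
C = 465 / 12
C = 38.75 mL/cmH2O


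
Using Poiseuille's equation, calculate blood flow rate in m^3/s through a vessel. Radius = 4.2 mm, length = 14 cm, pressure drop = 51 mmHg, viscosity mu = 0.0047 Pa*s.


Q = pi*r^4*dP / (8*mu*L)
r = 0.0042 m, L = 0.14 m
dP = 51 mmHg = 6799.422 Pa
Q = 0.001263 m^3/s


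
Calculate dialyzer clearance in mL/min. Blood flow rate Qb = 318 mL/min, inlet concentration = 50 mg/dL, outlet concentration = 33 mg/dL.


K = Qb * (Cb_in - Cb_out) / Cb_in
K = 318 * (50 - 33) / 50
K = 108.1 mL/min


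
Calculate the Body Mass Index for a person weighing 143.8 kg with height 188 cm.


BMI = weight / height^2
height = 188 cm = 1.88 m
BMI = 143.8 / 1.88^2
BMI = 40.69 kg/m^2


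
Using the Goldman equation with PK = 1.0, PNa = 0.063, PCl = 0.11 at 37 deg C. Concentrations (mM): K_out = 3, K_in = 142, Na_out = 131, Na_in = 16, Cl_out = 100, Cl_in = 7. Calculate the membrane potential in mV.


Vm = (RT/F)*ln((PK*Ko + PNa*Nao + PCl*Cli)/(PK*Ki + PNa*Nai + PCl*Clo))
Numer = 12.023, Denom = 154.008
Vm = -68.15 mV


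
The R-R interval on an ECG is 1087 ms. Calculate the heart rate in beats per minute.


HR = 60 / RR_interval(s)
RR = 1087 ms = 1.087 s
HR = 60 / 1.087 = 55.2 bpm


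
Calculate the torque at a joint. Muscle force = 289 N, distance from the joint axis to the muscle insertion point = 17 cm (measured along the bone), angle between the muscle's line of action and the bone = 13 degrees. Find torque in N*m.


Torque = F * d * sin(theta)   (moment arm = d*sin(theta))
d = 17 cm = 0.17 m
Torque = 289 * 0.17 * sin(13)
Torque = 11.05 N*m


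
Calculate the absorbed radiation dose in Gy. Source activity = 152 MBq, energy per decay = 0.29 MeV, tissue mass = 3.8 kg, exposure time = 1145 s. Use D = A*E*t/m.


A = 152 MBq = 1.5200e+08 Bq
E = 0.29 MeV = 4.6458e-14 J
D = A*E*t/m = 1.5200e+08*4.6458e-14*1145/3.8
D = 0.002128 Gy


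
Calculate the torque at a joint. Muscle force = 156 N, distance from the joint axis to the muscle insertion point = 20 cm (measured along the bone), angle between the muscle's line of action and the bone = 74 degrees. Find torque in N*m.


Torque = F * d * sin(theta)   (moment arm = d*sin(theta))
d = 20 cm = 0.2 m
Torque = 156 * 0.2 * sin(74)
Torque = 29.99 N*m


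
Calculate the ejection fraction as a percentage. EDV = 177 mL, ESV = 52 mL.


SV = EDV - ESV = 177 - 52 = 125 mL
EF = SV/EDV * 100 = 125/177 * 100
EF = 70.62%


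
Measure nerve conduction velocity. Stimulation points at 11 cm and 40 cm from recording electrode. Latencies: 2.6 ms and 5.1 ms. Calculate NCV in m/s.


Distance = (40 - 11) / 100 = 0.29 m
dt = (5.1 - 2.6) / 1000 = 0.0025 s
NCV = dist / dt = 116 m/s


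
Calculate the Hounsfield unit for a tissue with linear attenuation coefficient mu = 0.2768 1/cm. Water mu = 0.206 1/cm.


HU = ((mu_tissue - mu_water) / mu_water) * 1000
HU = ((0.2768 - 0.206) / 0.206) * 1000
HU = 343.7


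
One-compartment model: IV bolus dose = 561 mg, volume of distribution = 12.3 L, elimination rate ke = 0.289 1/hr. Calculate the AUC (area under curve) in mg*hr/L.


C0 = Dose/Vd = 561/12.3 = 45.6098 mg/L
AUC = C0/ke = 45.6098/0.289
AUC = 157.8 mg*hr/L
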